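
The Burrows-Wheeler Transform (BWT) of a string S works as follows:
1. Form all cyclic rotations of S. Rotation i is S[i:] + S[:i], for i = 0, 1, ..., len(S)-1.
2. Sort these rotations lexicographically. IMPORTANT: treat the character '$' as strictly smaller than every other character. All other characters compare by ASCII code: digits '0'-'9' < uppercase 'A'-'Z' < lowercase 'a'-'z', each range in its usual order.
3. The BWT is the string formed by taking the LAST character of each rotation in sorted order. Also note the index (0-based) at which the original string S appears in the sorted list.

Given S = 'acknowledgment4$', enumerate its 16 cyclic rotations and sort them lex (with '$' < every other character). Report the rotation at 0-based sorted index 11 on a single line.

All 16 rotations (rotation i = S[i:]+S[:i]):
  rot[0] = acknowledgment4$
  rot[1] = cknowledgment4$a
  rot[2] = knowledgment4$ac
  rot[3] = nowledgment4$ack
  rot[4] = owledgment4$ackn
  rot[5] = wledgment4$ackno
  rot[6] = ledgment4$acknow
  rot[7] = edgment4$acknowl
  rot[8] = dgment4$acknowle
  rot[9] = gment4$acknowled
  rot[10] = ment4$acknowledg
  rot[11] = ent4$acknowledgm
  rot[12] = nt4$acknowledgme
  rot[13] = t4$acknowledgmen
  rot[14] = 4$acknowledgment
  rot[15] = $acknowledgment4
Sorted (with $ < everything):
  sorted[0] = $acknowledgment4
  sorted[1] = 4$acknowledgment
  sorted[2] = acknowledgment4$
  sorted[3] = cknowledgment4$a
  sorted[4] = dgment4$acknowle
  sorted[5] = edgment4$acknowl
  sorted[6] = ent4$acknowledgm
  sorted[7] = gment4$acknowled
  sorted[8] = knowledgment4$ac
  sorted[9] = ledgment4$acknow
  sorted[10] = ment4$acknowledg
  sorted[11] = nowledgment4$ack
  sorted[12] = nt4$acknowledgme
  sorted[13] = owledgment4$ackn
  sorted[14] = t4$acknowledgmen
  sorted[15] = wledgment4$ackno
sorted[11] = nowledgment4$ack

Answer: nowledgment4$ack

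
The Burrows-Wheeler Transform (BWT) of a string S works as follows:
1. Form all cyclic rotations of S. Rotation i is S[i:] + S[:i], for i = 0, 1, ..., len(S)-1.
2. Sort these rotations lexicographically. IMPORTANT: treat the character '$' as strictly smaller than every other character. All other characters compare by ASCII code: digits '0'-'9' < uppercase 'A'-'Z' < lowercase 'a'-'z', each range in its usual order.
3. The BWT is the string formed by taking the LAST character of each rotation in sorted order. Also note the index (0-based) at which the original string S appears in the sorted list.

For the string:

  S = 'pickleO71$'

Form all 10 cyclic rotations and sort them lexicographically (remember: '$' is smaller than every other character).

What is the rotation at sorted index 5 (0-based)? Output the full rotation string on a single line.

All 10 rotations (rotation i = S[i:]+S[:i]):
  rot[0] = pickleO71$
  rot[1] = ickleO71$p
  rot[2] = ckleO71$pi
  rot[3] = kleO71$pic
  rot[4] = leO71$pick
  rot[5] = eO71$pickl
  rot[6] = O71$pickle
  rot[7] = 71$pickleO
  rot[8] = 1$pickleO7
  rot[9] = $pickleO71
Sorted (with $ < everything):
  sorted[0] = $pickleO71
  sorted[1] = 1$pickleO7
  sorted[2] = 71$pickleO
  sorted[3] = O71$pickle
  sorted[4] = ckleO71$pi
  sorted[5] = eO71$pickl
  sorted[6] = ickleO71$p
  sorted[7] = kleO71$pic
  sorted[8] = leO71$pick
  sorted[9] = pickleO71$
sorted[5] = eO71$pickl

Answer: eO71$pickl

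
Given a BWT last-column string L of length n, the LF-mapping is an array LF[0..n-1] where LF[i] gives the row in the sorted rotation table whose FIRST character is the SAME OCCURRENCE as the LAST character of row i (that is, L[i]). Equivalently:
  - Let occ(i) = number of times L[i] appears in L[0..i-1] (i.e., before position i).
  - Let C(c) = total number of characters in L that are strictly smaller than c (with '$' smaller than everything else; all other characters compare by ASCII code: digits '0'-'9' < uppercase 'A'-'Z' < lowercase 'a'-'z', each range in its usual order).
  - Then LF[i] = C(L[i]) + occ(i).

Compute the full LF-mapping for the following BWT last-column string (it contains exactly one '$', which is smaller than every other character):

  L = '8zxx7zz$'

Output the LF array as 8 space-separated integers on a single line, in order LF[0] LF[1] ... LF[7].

Char counts: '$':1, '7':1, '8':1, 'x':2, 'z':3
C (first-col start): C('$')=0, C('7')=1, C('8')=2, C('x')=3, C('z')=5
L[0]='8': occ=0, LF[0]=C('8')+0=2+0=2
L[1]='z': occ=0, LF[1]=C('z')+0=5+0=5
L[2]='x': occ=0, LF[2]=C('x')+0=3+0=3
L[3]='x': occ=1, LF[3]=C('x')+1=3+1=4
L[4]='7': occ=0, LF[4]=C('7')+0=1+0=1
L[5]='z': occ=1, LF[5]=C('z')+1=5+1=6
L[6]='z': occ=2, LF[6]=C('z')+2=5+2=7
L[7]='$': occ=0, LF[7]=C('$')+0=0+0=0

Answer: 2 5 3 4 1 6 7 0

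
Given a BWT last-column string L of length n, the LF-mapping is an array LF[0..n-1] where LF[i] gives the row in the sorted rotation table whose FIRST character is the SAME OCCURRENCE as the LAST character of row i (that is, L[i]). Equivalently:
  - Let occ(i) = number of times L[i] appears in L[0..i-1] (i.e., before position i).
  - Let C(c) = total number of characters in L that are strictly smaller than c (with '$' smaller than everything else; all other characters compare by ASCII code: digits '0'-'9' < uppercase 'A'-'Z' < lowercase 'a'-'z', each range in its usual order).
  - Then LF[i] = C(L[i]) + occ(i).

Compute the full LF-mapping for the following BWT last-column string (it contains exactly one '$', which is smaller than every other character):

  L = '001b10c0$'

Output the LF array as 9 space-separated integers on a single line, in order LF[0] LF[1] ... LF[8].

Char counts: '$':1, '0':4, '1':2, 'b':1, 'c':1
C (first-col start): C('$')=0, C('0')=1, C('1')=5, C('b')=7, C('c')=8
L[0]='0': occ=0, LF[0]=C('0')+0=1+0=1
L[1]='0': occ=1, LF[1]=C('0')+1=1+1=2
L[2]='1': occ=0, LF[2]=C('1')+0=5+0=5
L[3]='b': occ=0, LF[3]=C('b')+0=7+0=7
L[4]='1': occ=1, LF[4]=C('1')+1=5+1=6
L[5]='0': occ=2, LF[5]=C('0')+2=1+2=3
L[6]='c': occ=0, LF[6]=C('c')+0=8+0=8
L[7]='0': occ=3, LF[7]=C('0')+3=1+3=4
L[8]='$': occ=0, LF[8]=C('$')+0=0+0=0

Answer: 1 2 5 7 6 3 8 4 0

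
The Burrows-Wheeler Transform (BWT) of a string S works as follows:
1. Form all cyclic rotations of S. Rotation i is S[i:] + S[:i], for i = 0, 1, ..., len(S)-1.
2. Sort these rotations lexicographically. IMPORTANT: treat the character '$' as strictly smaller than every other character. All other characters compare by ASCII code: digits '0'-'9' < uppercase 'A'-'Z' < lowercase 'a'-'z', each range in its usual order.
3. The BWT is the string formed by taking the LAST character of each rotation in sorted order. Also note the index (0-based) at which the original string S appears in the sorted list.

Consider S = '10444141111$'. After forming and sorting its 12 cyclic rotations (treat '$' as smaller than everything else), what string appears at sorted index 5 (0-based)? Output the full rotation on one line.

Answer: 111$10444141

Derivation:
All 12 rotations (rotation i = S[i:]+S[:i]):
  rot[0] = 10444141111$
  rot[1] = 0444141111$1
  rot[2] = 444141111$10
  rot[3] = 44141111$104
  rot[4] = 4141111$1044
  rot[5] = 141111$10444
  rot[6] = 41111$104441
  rot[7] = 1111$1044414
  rot[8] = 111$10444141
  rot[9] = 11$104441411
  rot[10] = 1$1044414111
  rot[11] = $10444141111
Sorted (with $ < everything):
  sorted[0] = $10444141111
  sorted[1] = 0444141111$1
  sorted[2] = 1$1044414111
  sorted[3] = 10444141111$
  sorted[4] = 11$104441411
  sorted[5] = 111$10444141
  sorted[6] = 1111$1044414
  sorted[7] = 141111$10444
  sorted[8] = 41111$104441
  sorted[9] = 4141111$1044
  sorted[10] = 44141111$104
  sorted[11] = 444141111$10
sorted[5] = 111$10444141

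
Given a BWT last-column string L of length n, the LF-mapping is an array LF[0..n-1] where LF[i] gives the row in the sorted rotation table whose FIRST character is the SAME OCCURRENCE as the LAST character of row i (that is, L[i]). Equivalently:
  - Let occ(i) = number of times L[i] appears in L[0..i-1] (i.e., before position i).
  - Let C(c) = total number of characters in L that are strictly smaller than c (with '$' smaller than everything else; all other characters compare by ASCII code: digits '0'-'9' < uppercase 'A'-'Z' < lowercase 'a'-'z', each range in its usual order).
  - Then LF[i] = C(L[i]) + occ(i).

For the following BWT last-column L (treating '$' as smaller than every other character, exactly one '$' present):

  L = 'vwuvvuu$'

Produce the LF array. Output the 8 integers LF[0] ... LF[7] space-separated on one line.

Answer: 4 7 1 5 6 2 3 0

Derivation:
Char counts: '$':1, 'u':3, 'v':3, 'w':1
C (first-col start): C('$')=0, C('u')=1, C('v')=4, C('w')=7
L[0]='v': occ=0, LF[0]=C('v')+0=4+0=4
L[1]='w': occ=0, LF[1]=C('w')+0=7+0=7
L[2]='u': occ=0, LF[2]=C('u')+0=1+0=1
L[3]='v': occ=1, LF[3]=C('v')+1=4+1=5
L[4]='v': occ=2, LF[4]=C('v')+2=4+2=6
L[5]='u': occ=1, LF[5]=C('u')+1=1+1=2
L[6]='u': occ=2, LF[6]=C('u')+2=1+2=3
L[7]='$': occ=0, LF[7]=C('$')+0=0+0=0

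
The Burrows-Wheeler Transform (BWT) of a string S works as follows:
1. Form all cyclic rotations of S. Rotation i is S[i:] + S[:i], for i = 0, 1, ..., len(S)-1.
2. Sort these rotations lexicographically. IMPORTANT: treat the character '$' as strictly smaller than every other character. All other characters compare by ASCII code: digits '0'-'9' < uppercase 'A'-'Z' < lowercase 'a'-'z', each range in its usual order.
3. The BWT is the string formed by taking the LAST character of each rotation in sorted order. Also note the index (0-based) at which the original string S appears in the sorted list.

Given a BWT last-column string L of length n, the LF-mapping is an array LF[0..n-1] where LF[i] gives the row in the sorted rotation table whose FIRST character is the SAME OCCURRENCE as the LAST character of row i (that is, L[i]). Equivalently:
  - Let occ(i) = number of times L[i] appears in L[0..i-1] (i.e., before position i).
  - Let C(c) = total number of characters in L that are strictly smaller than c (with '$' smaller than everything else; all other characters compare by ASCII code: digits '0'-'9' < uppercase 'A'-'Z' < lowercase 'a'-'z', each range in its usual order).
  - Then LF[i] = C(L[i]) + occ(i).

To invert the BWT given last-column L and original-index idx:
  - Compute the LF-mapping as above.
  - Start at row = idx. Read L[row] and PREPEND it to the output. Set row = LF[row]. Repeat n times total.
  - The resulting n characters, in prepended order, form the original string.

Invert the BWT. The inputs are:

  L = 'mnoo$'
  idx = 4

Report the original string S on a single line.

Answer: oonm$

Derivation:
LF mapping: 1 2 3 4 0
Walk LF starting at row 4, prepending L[row]:
  step 1: row=4, L[4]='$', prepend. Next row=LF[4]=0
  step 2: row=0, L[0]='m', prepend. Next row=LF[0]=1
  step 3: row=1, L[1]='n', prepend. Next row=LF[1]=2
  step 4: row=2, L[2]='o', prepend. Next row=LF[2]=3
  step 5: row=3, L[3]='o', prepend. Next row=LF[3]=4
Reversed output: oonm$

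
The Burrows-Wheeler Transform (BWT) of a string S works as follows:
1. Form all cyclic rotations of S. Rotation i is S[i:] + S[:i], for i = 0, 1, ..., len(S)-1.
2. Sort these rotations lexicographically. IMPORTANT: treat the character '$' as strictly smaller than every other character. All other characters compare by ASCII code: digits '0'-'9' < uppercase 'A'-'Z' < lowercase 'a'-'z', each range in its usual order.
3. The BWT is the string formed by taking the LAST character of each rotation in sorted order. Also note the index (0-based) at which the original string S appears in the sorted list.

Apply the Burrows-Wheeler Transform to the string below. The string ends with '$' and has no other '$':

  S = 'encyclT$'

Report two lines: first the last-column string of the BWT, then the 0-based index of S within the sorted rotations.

Answer: Tlyn$cec
4

Derivation:
All 8 rotations (rotation i = S[i:]+S[:i]):
  rot[0] = encyclT$
  rot[1] = ncyclT$e
  rot[2] = cyclT$en
  rot[3] = yclT$enc
  rot[4] = clT$ency
  rot[5] = lT$encyc
  rot[6] = T$encycl
  rot[7] = $encyclT
Sorted (with $ < everything):
  sorted[0] = $encyclT  (last char: 'T')
  sorted[1] = T$encycl  (last char: 'l')
  sorted[2] = clT$ency  (last char: 'y')
  sorted[3] = cyclT$en  (last char: 'n')
  sorted[4] = encyclT$  (last char: '$')
  sorted[5] = lT$encyc  (last char: 'c')
  sorted[6] = ncyclT$e  (last char: 'e')
  sorted[7] = yclT$enc  (last char: 'c')
Last column: Tlyn$cec
Original string S is at sorted index 4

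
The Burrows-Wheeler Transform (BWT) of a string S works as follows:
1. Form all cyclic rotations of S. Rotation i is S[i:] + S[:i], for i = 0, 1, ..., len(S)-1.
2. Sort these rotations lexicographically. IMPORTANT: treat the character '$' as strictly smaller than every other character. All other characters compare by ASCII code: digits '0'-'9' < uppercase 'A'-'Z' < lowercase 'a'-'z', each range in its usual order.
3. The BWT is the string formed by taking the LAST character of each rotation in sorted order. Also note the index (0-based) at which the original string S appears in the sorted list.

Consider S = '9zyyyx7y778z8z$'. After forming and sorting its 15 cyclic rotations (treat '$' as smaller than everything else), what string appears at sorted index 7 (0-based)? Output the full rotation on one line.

All 15 rotations (rotation i = S[i:]+S[:i]):
  rot[0] = 9zyyyx7y778z8z$
  rot[1] = zyyyx7y778z8z$9
  rot[2] = yyyx7y778z8z$9z
  rot[3] = yyx7y778z8z$9zy
  rot[4] = yx7y778z8z$9zyy
  rot[5] = x7y778z8z$9zyyy
  rot[6] = 7y778z8z$9zyyyx
  rot[7] = y778z8z$9zyyyx7
  rot[8] = 778z8z$9zyyyx7y
  rot[9] = 78z8z$9zyyyx7y7
  rot[10] = 8z8z$9zyyyx7y77
  rot[11] = z8z$9zyyyx7y778
  rot[12] = 8z$9zyyyx7y778z
  rot[13] = z$9zyyyx7y778z8
  rot[14] = $9zyyyx7y778z8z
Sorted (with $ < everything):
  sorted[0] = $9zyyyx7y778z8z
  sorted[1] = 778z8z$9zyyyx7y
  sorted[2] = 78z8z$9zyyyx7y7
  sorted[3] = 7y778z8z$9zyyyx
  sorted[4] = 8z$9zyyyx7y778z
  sorted[5] = 8z8z$9zyyyx7y77
  sorted[6] = 9zyyyx7y778z8z$
  sorted[7] = x7y778z8z$9zyyy
  sorted[8] = y778z8z$9zyyyx7
  sorted[9] = yx7y778z8z$9zyy
  sorted[10] = yyx7y778z8z$9zy
  sorted[11] = yyyx7y778z8z$9z
  sorted[12] = z$9zyyyx7y778z8
  sorted[13] = z8z$9zyyyx7y778
  sorted[14] = zyyyx7y778z8z$9
sorted[7] = x7y778z8z$9zyyy

Answer: x7y778z8z$9zyyy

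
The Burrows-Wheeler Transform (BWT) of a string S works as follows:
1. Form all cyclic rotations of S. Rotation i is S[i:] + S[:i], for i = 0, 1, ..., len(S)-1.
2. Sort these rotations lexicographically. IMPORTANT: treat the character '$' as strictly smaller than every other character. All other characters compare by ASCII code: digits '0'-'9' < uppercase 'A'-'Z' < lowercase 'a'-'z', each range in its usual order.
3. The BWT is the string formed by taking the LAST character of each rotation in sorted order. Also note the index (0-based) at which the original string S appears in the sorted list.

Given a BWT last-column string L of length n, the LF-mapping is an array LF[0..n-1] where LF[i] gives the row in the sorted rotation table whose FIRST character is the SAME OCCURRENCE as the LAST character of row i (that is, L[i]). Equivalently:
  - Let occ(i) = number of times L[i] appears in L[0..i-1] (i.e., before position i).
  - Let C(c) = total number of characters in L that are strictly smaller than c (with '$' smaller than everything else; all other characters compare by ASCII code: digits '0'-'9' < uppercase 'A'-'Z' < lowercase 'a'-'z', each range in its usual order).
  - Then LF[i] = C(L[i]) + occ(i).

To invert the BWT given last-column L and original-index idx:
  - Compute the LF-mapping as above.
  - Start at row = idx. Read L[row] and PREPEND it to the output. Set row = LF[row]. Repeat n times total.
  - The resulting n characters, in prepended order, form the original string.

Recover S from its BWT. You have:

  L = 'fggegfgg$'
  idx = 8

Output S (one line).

Answer: ggggefgf$

Derivation:
LF mapping: 2 4 5 1 6 3 7 8 0
Walk LF starting at row 8, prepending L[row]:
  step 1: row=8, L[8]='$', prepend. Next row=LF[8]=0
  step 2: row=0, L[0]='f', prepend. Next row=LF[0]=2
  step 3: row=2, L[2]='g', prepend. Next row=LF[2]=5
  step 4: row=5, L[5]='f', prepend. Next row=LF[5]=3
  step 5: row=3, L[3]='e', prepend. Next row=LF[3]=1
  step 6: row=1, L[1]='g', prepend. Next row=LF[1]=4
  step 7: row=4, L[4]='g', prepend. Next row=LF[4]=6
  step 8: row=6, L[6]='g', prepend. Next row=LF[6]=7
  step 9: row=7, L[7]='g', prepend. Next row=LF[7]=8
Reversed output: ggggefgf$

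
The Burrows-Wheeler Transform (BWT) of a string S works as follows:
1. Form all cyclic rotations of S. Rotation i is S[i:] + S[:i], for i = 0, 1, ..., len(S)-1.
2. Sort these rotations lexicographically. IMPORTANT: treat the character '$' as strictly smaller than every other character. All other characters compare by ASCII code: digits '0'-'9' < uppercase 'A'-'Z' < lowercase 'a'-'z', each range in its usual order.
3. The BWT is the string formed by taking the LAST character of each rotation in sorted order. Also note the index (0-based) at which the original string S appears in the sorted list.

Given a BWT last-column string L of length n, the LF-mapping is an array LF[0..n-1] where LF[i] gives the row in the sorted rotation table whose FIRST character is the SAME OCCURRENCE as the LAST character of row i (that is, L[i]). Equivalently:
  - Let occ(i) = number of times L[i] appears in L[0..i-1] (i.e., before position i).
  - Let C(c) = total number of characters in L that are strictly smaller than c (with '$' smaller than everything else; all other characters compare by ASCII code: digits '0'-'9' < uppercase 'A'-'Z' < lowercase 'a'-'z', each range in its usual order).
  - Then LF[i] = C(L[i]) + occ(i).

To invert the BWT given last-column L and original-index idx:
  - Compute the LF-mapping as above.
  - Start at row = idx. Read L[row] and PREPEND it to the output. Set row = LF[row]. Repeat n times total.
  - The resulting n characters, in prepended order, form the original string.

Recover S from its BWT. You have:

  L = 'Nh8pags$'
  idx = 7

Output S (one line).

Answer: spagh8N$

Derivation:
LF mapping: 2 5 1 6 3 4 7 0
Walk LF starting at row 7, prepending L[row]:
  step 1: row=7, L[7]='$', prepend. Next row=LF[7]=0
  step 2: row=0, L[0]='N', prepend. Next row=LF[0]=2
  step 3: row=2, L[2]='8', prepend. Next row=LF[2]=1
  step 4: row=1, L[1]='h', prepend. Next row=LF[1]=5
  step 5: row=5, L[5]='g', prepend. Next row=LF[5]=4
  step 6: row=4, L[4]='a', prepend. Next row=LF[4]=3
  step 7: row=3, L[3]='p', prepend. Next row=LF[3]=6
  step 8: row=6, L[6]='s', prepend. Next row=LF[6]=7
Reversed output: spagh8N$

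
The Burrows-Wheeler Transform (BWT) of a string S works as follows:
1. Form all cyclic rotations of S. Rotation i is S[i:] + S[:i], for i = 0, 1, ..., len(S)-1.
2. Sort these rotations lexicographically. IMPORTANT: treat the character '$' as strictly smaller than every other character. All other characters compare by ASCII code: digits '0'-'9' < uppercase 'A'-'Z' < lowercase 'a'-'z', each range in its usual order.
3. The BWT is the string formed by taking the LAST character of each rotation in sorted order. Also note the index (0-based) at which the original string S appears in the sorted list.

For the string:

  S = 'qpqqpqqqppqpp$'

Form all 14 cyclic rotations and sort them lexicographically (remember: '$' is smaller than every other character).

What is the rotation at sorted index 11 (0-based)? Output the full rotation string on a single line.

All 14 rotations (rotation i = S[i:]+S[:i]):
  rot[0] = qpqqpqqqppqpp$
  rot[1] = pqqpqqqppqpp$q
  rot[2] = qqpqqqppqpp$qp
  rot[3] = qpqqqppqpp$qpq
  rot[4] = pqqqppqpp$qpqq
  rot[5] = qqqppqpp$qpqqp
  rot[6] = qqppqpp$qpqqpq
  rot[7] = qppqpp$qpqqpqq
  rot[8] = ppqpp$qpqqpqqq
  rot[9] = pqpp$qpqqpqqqp
  rot[10] = qpp$qpqqpqqqpp
  rot[11] = pp$qpqqpqqqppq
  rot[12] = p$qpqqpqqqppqp
  rot[13] = $qpqqpqqqppqpp
Sorted (with $ < everything):
  sorted[0] = $qpqqpqqqppqpp
  sorted[1] = p$qpqqpqqqppqp
  sorted[2] = pp$qpqqpqqqppq
  sorted[3] = ppqpp$qpqqpqqq
  sorted[4] = pqpp$qpqqpqqqp
  sorted[5] = pqqpqqqppqpp$q
  sorted[6] = pqqqppqpp$qpqq
  sorted[7] = qpp$qpqqpqqqpp
  sorted[8] = qppqpp$qpqqpqq
  sorted[9] = qpqqpqqqppqpp$
  sorted[10] = qpqqqppqpp$qpq
  sorted[11] = qqppqpp$qpqqpq
  sorted[12] = qqpqqqppqpp$qp
  sorted[13] = qqqppqpp$qpqqp
sorted[11] = qqppqpp$qpqqpq

Answer: qqppqpp$qpqqpq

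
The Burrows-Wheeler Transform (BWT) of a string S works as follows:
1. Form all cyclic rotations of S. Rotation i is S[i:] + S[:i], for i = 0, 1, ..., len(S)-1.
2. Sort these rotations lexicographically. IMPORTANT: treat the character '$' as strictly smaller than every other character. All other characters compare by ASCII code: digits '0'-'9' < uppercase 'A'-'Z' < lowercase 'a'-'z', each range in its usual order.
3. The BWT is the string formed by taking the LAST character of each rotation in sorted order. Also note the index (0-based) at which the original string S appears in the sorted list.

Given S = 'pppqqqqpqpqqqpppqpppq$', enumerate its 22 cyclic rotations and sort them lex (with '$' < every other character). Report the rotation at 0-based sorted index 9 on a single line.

Answer: pqpqqqpppqpppq$pppqqqq

Derivation:
All 22 rotations (rotation i = S[i:]+S[:i]):
  rot[0] = pppqqqqpqpqqqpppqpppq$
  rot[1] = ppqqqqpqpqqqpppqpppq$p
  rot[2] = pqqqqpqpqqqpppqpppq$pp
  rot[3] = qqqqpqpqqqpppqpppq$ppp
  rot[4] = qqqpqpqqqpppqpppq$pppq
  rot[5] = qqpqpqqqpppqpppq$pppqq
  rot[6] = qpqpqqqpppqpppq$pppqqq
  rot[7] = pqpqqqpppqpppq$pppqqqq
  rot[8] = qpqqqpppqpppq$pppqqqqp
  rot[9] = pqqqpppqpppq$pppqqqqpq
  rot[10] = qqqpppqpppq$pppqqqqpqp
  rot[11] = qqpppqpppq$pppqqqqpqpq
  rot[12] = qpppqpppq$pppqqqqpqpqq
  rot[13] = pppqpppq$pppqqqqpqpqqq
  rot[14] = ppqpppq$pppqqqqpqpqqqp
  rot[15] = pqpppq$pppqqqqpqpqqqpp
  rot[16] = qpppq$pppqqqqpqpqqqppp
  rot[17] = pppq$pppqqqqpqpqqqpppq
  rot[18] = ppq$pppqqqqpqpqqqpppqp
  rot[19] = pq$pppqqqqpqpqqqpppqpp
  rot[20] = q$pppqqqqpqpqqqpppqppp
  rot[21] = $pppqqqqpqpqqqpppqpppq
Sorted (with $ < everything):
  sorted[0] = $pppqqqqpqpqqqpppqpppq
  sorted[1] = pppq$pppqqqqpqpqqqpppq
  sorted[2] = pppqpppq$pppqqqqpqpqqq
  sorted[3] = pppqqqqpqpqqqpppqpppq$
  sorted[4] = ppq$pppqqqqpqpqqqpppqp
  sorted[5] = ppqpppq$pppqqqqpqpqqqp
  sorted[6] = ppqqqqpqpqqqpppqpppq$p
  sorted[7] = pq$pppqqqqpqpqqqpppqpp
  sorted[8] = pqpppq$pppqqqqpqpqqqpp
  sorted[9] = pqpqqqpppqpppq$pppqqqq
  sorted[10] = pqqqpppqpppq$pppqqqqpq
  sorted[11] = pqqqqpqpqqqpppqpppq$pp
  sorted[12] = q$pppqqqqpqpqqqpppqppp
  sorted[13] = qpppq$pppqqqqpqpqqqppp
  sorted[14] = qpppqpppq$pppqqqqpqpqq
  sorted[15] = qpqpqqqpppqpppq$pppqqq
  sorted[16] = qpqqqpppqpppq$pppqqqqp
  sorted[17] = qqpppqpppq$pppqqqqpqpq
  sorted[18] = qqpqpqqqpppqpppq$pppqq
  sorted[19] = qqqpppqpppq$pppqqqqpqp
  sorted[20] = qqqpqpqqqpppqpppq$pppq
  sorted[21] = qqqqpqpqqqpppqpppq$ppp
sorted[9] = pqpqqqpppqpppq$pppqqqq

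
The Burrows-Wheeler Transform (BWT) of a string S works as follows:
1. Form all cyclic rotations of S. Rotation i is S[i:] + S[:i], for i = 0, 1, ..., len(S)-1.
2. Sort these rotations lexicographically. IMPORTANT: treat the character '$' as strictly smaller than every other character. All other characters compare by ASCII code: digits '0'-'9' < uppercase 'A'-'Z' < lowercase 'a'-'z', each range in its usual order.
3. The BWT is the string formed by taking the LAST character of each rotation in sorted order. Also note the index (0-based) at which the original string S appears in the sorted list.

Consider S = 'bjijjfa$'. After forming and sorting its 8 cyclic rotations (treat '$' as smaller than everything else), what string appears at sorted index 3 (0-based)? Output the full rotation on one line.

Answer: fa$bjijj

Derivation:
All 8 rotations (rotation i = S[i:]+S[:i]):
  rot[0] = bjijjfa$
  rot[1] = jijjfa$b
  rot[2] = ijjfa$bj
  rot[3] = jjfa$bji
  rot[4] = jfa$bjij
  rot[5] = fa$bjijj
  rot[6] = a$bjijjf
  rot[7] = $bjijjfa
Sorted (with $ < everything):
  sorted[0] = $bjijjfa
  sorted[1] = a$bjijjf
  sorted[2] = bjijjfa$
  sorted[3] = fa$bjijj
  sorted[4] = ijjfa$bj
  sorted[5] = jfa$bjij
  sorted[6] = jijjfa$b
  sorted[7] = jjfa$bji
sorted[3] = fa$bjijj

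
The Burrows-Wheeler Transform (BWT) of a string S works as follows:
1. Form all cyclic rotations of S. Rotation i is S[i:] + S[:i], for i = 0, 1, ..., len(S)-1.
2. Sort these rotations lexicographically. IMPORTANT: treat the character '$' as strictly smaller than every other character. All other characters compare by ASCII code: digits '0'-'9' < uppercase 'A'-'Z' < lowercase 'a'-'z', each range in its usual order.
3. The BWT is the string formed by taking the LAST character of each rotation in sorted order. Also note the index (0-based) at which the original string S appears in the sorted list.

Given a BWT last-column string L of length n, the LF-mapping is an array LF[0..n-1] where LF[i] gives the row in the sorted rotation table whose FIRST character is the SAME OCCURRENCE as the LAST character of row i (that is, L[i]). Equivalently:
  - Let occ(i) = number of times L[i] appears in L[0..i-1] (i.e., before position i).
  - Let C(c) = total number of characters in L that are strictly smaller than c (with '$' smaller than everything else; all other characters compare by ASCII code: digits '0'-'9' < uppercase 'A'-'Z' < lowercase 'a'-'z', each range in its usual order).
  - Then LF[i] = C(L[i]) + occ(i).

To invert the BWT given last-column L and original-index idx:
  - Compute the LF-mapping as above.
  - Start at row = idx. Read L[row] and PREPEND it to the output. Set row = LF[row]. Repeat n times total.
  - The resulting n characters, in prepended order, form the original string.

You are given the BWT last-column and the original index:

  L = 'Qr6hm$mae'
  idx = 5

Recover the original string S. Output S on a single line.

LF mapping: 2 8 1 5 6 0 7 3 4
Walk LF starting at row 5, prepending L[row]:
  step 1: row=5, L[5]='$', prepend. Next row=LF[5]=0
  step 2: row=0, L[0]='Q', prepend. Next row=LF[0]=2
  step 3: row=2, L[2]='6', prepend. Next row=LF[2]=1
  step 4: row=1, L[1]='r', prepend. Next row=LF[1]=8
  step 5: row=8, L[8]='e', prepend. Next row=LF[8]=4
  step 6: row=4, L[4]='m', prepend. Next row=LF[4]=6
  step 7: row=6, L[6]='m', prepend. Next row=LF[6]=7
  step 8: row=7, L[7]='a', prepend. Next row=LF[7]=3
  step 9: row=3, L[3]='h', prepend. Next row=LF[3]=5
Reversed output: hammer6Q$

Answer: hammer6Q$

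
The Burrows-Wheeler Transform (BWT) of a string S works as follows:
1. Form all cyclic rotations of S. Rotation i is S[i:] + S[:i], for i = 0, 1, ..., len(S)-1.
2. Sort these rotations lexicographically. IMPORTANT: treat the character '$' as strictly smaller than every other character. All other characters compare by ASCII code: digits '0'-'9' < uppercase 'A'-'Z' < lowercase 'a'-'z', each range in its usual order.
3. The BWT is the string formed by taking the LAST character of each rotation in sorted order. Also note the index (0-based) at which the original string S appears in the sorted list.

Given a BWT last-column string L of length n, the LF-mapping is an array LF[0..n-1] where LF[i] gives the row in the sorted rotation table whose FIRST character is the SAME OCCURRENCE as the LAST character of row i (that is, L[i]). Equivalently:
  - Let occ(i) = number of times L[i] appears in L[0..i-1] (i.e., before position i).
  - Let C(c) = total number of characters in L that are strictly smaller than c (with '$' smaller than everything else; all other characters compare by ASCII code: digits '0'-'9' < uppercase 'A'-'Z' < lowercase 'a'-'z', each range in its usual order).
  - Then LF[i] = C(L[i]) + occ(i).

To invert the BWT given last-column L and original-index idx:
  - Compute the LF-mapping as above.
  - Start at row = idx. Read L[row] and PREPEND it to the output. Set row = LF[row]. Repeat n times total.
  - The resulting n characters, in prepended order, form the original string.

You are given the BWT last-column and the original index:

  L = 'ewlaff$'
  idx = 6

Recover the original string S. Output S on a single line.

LF mapping: 2 6 5 1 3 4 0
Walk LF starting at row 6, prepending L[row]:
  step 1: row=6, L[6]='$', prepend. Next row=LF[6]=0
  step 2: row=0, L[0]='e', prepend. Next row=LF[0]=2
  step 3: row=2, L[2]='l', prepend. Next row=LF[2]=5
  step 4: row=5, L[5]='f', prepend. Next row=LF[5]=4
  step 5: row=4, L[4]='f', prepend. Next row=LF[4]=3
  step 6: row=3, L[3]='a', prepend. Next row=LF[3]=1
  step 7: row=1, L[1]='w', prepend. Next row=LF[1]=6
Reversed output: waffle$

Answer: waffle$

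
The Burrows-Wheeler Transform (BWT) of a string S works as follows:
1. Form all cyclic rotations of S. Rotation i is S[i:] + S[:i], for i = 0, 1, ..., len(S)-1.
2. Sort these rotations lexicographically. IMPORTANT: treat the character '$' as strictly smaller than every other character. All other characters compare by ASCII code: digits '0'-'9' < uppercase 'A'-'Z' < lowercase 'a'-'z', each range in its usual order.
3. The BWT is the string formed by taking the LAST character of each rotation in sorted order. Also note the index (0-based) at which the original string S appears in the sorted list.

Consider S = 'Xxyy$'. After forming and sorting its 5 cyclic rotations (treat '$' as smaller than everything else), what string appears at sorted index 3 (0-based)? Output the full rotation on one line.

Answer: y$Xxy

Derivation:
All 5 rotations (rotation i = S[i:]+S[:i]):
  rot[0] = Xxyy$
  rot[1] = xyy$X
  rot[2] = yy$Xx
  rot[3] = y$Xxy
  rot[4] = $Xxyy
Sorted (with $ < everything):
  sorted[0] = $Xxyy
  sorted[1] = Xxyy$
  sorted[2] = xyy$X
  sorted[3] = y$Xxy
  sorted[4] = yy$Xx
sorted[3] = y$Xxy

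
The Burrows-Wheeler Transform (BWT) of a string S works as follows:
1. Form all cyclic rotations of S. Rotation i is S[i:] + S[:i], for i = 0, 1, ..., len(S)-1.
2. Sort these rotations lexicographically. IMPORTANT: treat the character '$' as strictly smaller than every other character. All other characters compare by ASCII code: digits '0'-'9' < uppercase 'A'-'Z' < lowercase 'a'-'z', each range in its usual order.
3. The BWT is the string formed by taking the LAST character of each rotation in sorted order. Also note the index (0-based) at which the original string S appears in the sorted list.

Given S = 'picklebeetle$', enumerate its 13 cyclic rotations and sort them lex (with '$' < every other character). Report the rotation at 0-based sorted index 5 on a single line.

All 13 rotations (rotation i = S[i:]+S[:i]):
  rot[0] = picklebeetle$
  rot[1] = icklebeetle$p
  rot[2] = cklebeetle$pi
  rot[3] = klebeetle$pic
  rot[4] = lebeetle$pick
  rot[5] = ebeetle$pickl
  rot[6] = beetle$pickle
  rot[7] = eetle$pickleb
  rot[8] = etle$picklebe
  rot[9] = tle$picklebee
  rot[10] = le$picklebeet
  rot[11] = e$picklebeetl
  rot[12] = $picklebeetle
Sorted (with $ < everything):
  sorted[0] = $picklebeetle
  sorted[1] = beetle$pickle
  sorted[2] = cklebeetle$pi
  sorted[3] = e$picklebeetl
  sorted[4] = ebeetle$pickl
  sorted[5] = eetle$pickleb
  sorted[6] = etle$picklebe
  sorted[7] = icklebeetle$p
  sorted[8] = klebeetle$pic
  sorted[9] = le$picklebeet
  sorted[10] = lebeetle$pick
  sorted[11] = picklebeetle$
  sorted[12] = tle$picklebee
sorted[5] = eetle$pickleb

Answer: eetle$pickleb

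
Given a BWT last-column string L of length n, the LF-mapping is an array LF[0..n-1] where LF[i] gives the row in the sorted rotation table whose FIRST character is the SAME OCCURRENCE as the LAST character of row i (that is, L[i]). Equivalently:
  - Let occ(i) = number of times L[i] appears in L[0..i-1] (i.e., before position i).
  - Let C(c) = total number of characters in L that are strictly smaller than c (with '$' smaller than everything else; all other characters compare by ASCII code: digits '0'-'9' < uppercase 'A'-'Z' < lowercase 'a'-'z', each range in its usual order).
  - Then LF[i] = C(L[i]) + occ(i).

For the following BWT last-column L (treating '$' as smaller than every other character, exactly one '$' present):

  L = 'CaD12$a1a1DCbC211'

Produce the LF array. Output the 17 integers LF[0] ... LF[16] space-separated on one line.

Char counts: '$':1, '1':5, '2':2, 'C':3, 'D':2, 'a':3, 'b':1
C (first-col start): C('$')=0, C('1')=1, C('2')=6, C('C')=8, C('D')=11, C('a')=13, C('b')=16
L[0]='C': occ=0, LF[0]=C('C')+0=8+0=8
L[1]='a': occ=0, LF[1]=C('a')+0=13+0=13
L[2]='D': occ=0, LF[2]=C('D')+0=11+0=11
L[3]='1': occ=0, LF[3]=C('1')+0=1+0=1
L[4]='2': occ=0, LF[4]=C('2')+0=6+0=6
L[5]='$': occ=0, LF[5]=C('$')+0=0+0=0
L[6]='a': occ=1, LF[6]=C('a')+1=13+1=14
L[7]='1': occ=1, LF[7]=C('1')+1=1+1=2
L[8]='a': occ=2, LF[8]=C('a')+2=13+2=15
L[9]='1': occ=2, LF[9]=C('1')+2=1+2=3
L[10]='D': occ=1, LF[10]=C('D')+1=11+1=12
L[11]='C': occ=1, LF[11]=C('C')+1=8+1=9
L[12]='b': occ=0, LF[12]=C('b')+0=16+0=16
L[13]='C': occ=2, LF[13]=C('C')+2=8+2=10
L[14]='2': occ=1, LF[14]=C('2')+1=6+1=7
L[15]='1': occ=3, LF[15]=C('1')+3=1+3=4
L[16]='1': occ=4, LF[16]=C('1')+4=1+4=5

Answer: 8 13 11 1 6 0 14 2 15 3 12 9 16 10 7 4 5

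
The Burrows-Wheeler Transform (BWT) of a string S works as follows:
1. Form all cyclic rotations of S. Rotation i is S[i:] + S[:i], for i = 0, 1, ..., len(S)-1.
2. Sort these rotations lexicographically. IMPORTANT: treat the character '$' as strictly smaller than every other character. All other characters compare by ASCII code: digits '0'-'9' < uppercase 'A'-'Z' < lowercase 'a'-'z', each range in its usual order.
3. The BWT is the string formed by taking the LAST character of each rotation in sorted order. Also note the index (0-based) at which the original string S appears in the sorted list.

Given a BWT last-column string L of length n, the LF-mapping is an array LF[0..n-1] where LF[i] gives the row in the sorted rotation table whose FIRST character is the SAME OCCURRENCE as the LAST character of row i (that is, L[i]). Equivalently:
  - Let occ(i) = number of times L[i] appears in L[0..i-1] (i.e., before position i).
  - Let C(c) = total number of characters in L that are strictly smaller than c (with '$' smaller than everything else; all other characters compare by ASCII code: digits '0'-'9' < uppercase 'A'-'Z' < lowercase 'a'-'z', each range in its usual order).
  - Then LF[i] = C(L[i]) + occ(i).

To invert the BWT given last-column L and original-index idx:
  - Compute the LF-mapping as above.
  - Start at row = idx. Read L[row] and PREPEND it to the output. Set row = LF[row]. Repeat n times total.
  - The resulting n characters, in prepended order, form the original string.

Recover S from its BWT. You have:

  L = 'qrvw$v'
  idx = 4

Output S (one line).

LF mapping: 1 2 3 5 0 4
Walk LF starting at row 4, prepending L[row]:
  step 1: row=4, L[4]='$', prepend. Next row=LF[4]=0
  step 2: row=0, L[0]='q', prepend. Next row=LF[0]=1
  step 3: row=1, L[1]='r', prepend. Next row=LF[1]=2
  step 4: row=2, L[2]='v', prepend. Next row=LF[2]=3
  step 5: row=3, L[3]='w', prepend. Next row=LF[3]=5
  step 6: row=5, L[5]='v', prepend. Next row=LF[5]=4
Reversed output: vwvrq$

Answer: vwvrq$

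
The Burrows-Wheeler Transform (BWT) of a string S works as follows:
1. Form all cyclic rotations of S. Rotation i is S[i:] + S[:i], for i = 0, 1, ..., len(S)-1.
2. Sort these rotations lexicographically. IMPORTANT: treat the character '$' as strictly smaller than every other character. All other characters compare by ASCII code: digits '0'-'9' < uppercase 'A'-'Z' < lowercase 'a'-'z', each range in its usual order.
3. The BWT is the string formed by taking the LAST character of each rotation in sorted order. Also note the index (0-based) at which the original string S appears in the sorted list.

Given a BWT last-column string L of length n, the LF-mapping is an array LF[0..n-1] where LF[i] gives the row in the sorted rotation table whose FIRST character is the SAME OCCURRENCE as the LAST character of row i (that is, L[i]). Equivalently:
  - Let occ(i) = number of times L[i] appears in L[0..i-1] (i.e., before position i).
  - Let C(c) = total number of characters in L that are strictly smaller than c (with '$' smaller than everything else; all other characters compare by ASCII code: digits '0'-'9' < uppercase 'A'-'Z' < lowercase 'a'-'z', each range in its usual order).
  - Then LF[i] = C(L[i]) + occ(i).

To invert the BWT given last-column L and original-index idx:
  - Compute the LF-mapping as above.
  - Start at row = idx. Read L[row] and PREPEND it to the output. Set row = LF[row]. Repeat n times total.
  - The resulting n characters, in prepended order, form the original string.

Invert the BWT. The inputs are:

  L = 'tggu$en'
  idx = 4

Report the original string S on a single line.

LF mapping: 5 2 3 6 0 1 4
Walk LF starting at row 4, prepending L[row]:
  step 1: row=4, L[4]='$', prepend. Next row=LF[4]=0
  step 2: row=0, L[0]='t', prepend. Next row=LF[0]=5
  step 3: row=5, L[5]='e', prepend. Next row=LF[5]=1
  step 4: row=1, L[1]='g', prepend. Next row=LF[1]=2
  step 5: row=2, L[2]='g', prepend. Next row=LF[2]=3
  step 6: row=3, L[3]='u', prepend. Next row=LF[3]=6
  step 7: row=6, L[6]='n', prepend. Next row=LF[6]=4
Reversed output: nugget$

Answer: nugget$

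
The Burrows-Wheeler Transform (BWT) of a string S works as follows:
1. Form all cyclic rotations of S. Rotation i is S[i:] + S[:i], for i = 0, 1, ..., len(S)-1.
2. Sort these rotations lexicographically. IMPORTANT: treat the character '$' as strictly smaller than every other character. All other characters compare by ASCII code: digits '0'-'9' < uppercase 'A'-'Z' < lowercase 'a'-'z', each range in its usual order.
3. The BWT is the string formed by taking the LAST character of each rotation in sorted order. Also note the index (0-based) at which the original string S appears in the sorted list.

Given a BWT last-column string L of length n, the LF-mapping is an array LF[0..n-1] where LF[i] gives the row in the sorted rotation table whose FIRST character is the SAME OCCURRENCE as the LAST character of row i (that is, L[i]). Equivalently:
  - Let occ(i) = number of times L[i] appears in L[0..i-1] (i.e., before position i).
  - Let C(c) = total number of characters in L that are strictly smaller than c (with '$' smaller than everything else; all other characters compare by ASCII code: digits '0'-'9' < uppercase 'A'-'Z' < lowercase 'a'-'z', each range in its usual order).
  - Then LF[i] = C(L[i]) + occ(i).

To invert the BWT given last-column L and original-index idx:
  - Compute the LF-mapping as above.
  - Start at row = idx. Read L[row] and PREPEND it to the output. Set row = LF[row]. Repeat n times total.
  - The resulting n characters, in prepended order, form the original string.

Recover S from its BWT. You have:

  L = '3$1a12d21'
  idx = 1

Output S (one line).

LF mapping: 6 0 1 7 2 4 8 5 3
Walk LF starting at row 1, prepending L[row]:
  step 1: row=1, L[1]='$', prepend. Next row=LF[1]=0
  step 2: row=0, L[0]='3', prepend. Next row=LF[0]=6
  step 3: row=6, L[6]='d', prepend. Next row=LF[6]=8
  step 4: row=8, L[8]='1', prepend. Next row=LF[8]=3
  step 5: row=3, L[3]='a', prepend. Next row=LF[3]=7
  step 6: row=7, L[7]='2', prepend. Next row=LF[7]=5
  step 7: row=5, L[5]='2', prepend. Next row=LF[5]=4
  step 8: row=4, L[4]='1', prepend. Next row=LF[4]=2
  step 9: row=2, L[2]='1', prepend. Next row=LF[2]=1
Reversed output: 1122a1d3$

Answer: 1122a1d3$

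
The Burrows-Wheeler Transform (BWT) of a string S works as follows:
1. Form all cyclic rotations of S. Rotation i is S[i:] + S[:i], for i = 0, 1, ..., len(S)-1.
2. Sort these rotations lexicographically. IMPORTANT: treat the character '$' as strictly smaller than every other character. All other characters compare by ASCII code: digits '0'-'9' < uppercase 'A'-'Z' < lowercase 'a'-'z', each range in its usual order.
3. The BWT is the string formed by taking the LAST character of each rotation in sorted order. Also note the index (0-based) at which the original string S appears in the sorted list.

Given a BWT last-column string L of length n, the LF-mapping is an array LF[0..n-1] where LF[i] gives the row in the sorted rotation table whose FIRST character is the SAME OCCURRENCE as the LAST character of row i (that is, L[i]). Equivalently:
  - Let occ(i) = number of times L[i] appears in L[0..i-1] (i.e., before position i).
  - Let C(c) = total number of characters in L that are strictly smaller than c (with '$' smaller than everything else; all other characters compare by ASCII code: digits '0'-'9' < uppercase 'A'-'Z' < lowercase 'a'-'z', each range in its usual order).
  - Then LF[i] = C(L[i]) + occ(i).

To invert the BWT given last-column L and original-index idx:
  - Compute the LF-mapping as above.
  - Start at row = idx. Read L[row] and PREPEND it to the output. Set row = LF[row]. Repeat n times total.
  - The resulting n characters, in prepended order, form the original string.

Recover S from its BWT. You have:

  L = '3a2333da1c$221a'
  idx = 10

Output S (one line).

Answer: a132a321c32ad3$

Derivation:
LF mapping: 6 10 3 7 8 9 14 11 1 13 0 4 5 2 12
Walk LF starting at row 10, prepending L[row]:
  step 1: row=10, L[10]='$', prepend. Next row=LF[10]=0
  step 2: row=0, L[0]='3', prepend. Next row=LF[0]=6
  step 3: row=6, L[6]='d', prepend. Next row=LF[6]=14
  step 4: row=14, L[14]='a', prepend. Next row=LF[14]=12
  step 5: row=12, L[12]='2', prepend. Next row=LF[12]=5
  step 6: row=5, L[5]='3', prepend. Next row=LF[5]=9
  step 7: row=9, L[9]='c', prepend. Next row=LF[9]=13
  step 8: row=13, L[13]='1', prepend. Next row=LF[13]=2
  step 9: row=2, L[2]='2', prepend. Next row=LF[2]=3
  step 10: row=3, L[3]='3', prepend. Next row=LF[3]=7
  step 11: row=7, L[7]='a', prepend. Next row=LF[7]=11
  step 12: row=11, L[11]='2', prepend. Next row=LF[11]=4
  step 13: row=4, L[4]='3', prepend. Next row=LF[4]=8
  step 14: row=8, L[8]='1', prepend. Next row=LF[8]=1
  step 15: row=1, L[1]='a', prepend. Next row=LF[1]=10
Reversed output: a132a321c32ad3$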